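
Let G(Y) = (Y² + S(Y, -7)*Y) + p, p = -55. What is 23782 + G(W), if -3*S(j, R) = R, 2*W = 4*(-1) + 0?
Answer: 71179/3 ≈ 23726.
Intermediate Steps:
W = -2 (W = (4*(-1) + 0)/2 = (-4 + 0)/2 = (½)*(-4) = -2)
S(j, R) = -R/3
G(Y) = -55 + Y² + 7*Y/3 (G(Y) = (Y² + (-⅓*(-7))*Y) - 55 = (Y² + 7*Y/3) - 55 = -55 + Y² + 7*Y/3)
23782 + G(W) = 23782 + (-55 + (-2)² + (7/3)*(-2)) = 23782 + (-55 + 4 - 14/3) = 23782 - 167/3 = 71179/3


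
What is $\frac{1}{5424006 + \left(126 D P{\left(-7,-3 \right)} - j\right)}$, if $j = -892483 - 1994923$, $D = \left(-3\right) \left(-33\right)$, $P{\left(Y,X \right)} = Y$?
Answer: $\frac{1}{8224094} \approx 1.2159 \cdot 10^{-7}$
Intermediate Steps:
$D = 99$
$j = -2887406$
$\frac{1}{5424006 + \left(126 D P{\left(-7,-3 \right)} - j\right)} = \frac{1}{5424006 + \left(126 \cdot 99 \left(-7\right) - -2887406\right)} = \frac{1}{5424006 + \left(12474 \left(-7\right) + 2887406\right)} = \frac{1}{5424006 + \left(-87318 + 2887406\right)} = \frac{1}{5424006 + 2800088} = \frac{1}{8224094}$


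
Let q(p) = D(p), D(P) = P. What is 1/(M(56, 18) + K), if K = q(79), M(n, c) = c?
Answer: 1/97 ≈ 0.010309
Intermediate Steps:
q(p) = p
K = 79
1/(M(56, 18) + K) = 1/(18 + 79) = 1/97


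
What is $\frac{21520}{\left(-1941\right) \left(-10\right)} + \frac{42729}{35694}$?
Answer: $\frac{17750053}{7698006} \approx 2.3058$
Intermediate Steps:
$\frac{21520}{\left(-1941\right) \left(-10\right)} + \frac{42729}{35694} = \frac{21520}{19410} + 42729 \cdot \frac{1}{35694} = 21520 \cdot \frac{1}{19410} + \frac{14243}{11898} = \frac{2152}{1941} + \frac{14243}{11898} = \frac{17750053}{7698006}$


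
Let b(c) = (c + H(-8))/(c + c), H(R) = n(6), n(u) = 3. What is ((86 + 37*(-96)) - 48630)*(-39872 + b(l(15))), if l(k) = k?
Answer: 10385702272/5 ≈ 2.0771e+9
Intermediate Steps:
H(R) = 3
b(c) = (3 + c)/(2*c) (b(c) = (c + 3)/(c + c) = (3 + c)/((2*c)) = (3 + c)*(1/(2*c)) = (3 + c)/(2*c))
((86 + 37*(-96)) - 48630)*(-39872 + b(l(15))) = ((86 + 37*(-96)) - 48630)*(-39872 + (1/2)*(3 + 15)/15) = ((86 - 3552) - 48630)*(-39872 + (1/2)*(1/15)*18) = (-3466 - 48630)*(-39872 + 3/5) = -52096*(-199357/5) = 10385702272/5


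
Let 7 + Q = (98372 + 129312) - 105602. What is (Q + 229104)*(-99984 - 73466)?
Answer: -60911997550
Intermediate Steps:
Q = 122075 (Q = -7 + ((98372 + 129312) - 105602) = -7 + (227684 - 105602) = -7 + 122082 = 122075)
(Q + 229104)*(-99984 - 73466) = (122075 + 229104)*(-99984 - 73466) = 351179*(-173450) = -60911997550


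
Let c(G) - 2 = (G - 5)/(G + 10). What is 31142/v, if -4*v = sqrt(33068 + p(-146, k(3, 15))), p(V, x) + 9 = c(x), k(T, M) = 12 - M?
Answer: -124568*sqrt(1619933)/231419 ≈ -685.10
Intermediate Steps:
c(G) = 2 + (-5 + G)/(10 + G) (c(G) = 2 + (G - 5)/(G + 10) = 2 + (-5 + G)/(10 + G))
p(V, x) = -9 + 3*(5 + x)/(10 + x)
v = -sqrt(1619933)/28 (v = -sqrt(33068 + 3*(-25 - 2*(12 - 1*15))/(10 + (12 - 1*15)))/4 = -sqrt(33068 + 3*(-25 - 2*(12 - 15))/(10 + (12 - 15)))/4 = -sqrt(33068 + 3*(-25 - 2*(-3))/(10 - 3))/4 = -sqrt(33068 + 3*(-25 + 6)/7)/4 = -sqrt(33068 + 3*(1/7)*(-19))/4 = -sqrt(33068 - 57/7)/4 = -sqrt(1619933)/28 ≈ -45.456)
31142/v = 31142/((-sqrt(1619933)/28)) = 31142*(-4*sqrt(1619933)/231419) = -124568*sqrt(1619933)/231419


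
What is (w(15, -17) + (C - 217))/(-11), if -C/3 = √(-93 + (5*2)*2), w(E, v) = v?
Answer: 234/11 + 3*I*√73/11 ≈ 21.273 + 2.3302*I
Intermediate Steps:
C = -3*I*√73 (C = -3*√(-93 + (5*2)*2) = -3*√(-93 + 10*2) = -3*√(-93 + 20) = -3*I*√73 ≈ -25.632*I)
(w(15, -17) + (C - 217))/(-11) = (-17 + (-3*I*√73 - 217))/(-11) = (-17 + (-217 - 3*I*√73))*(-1/11) = (-234 - 3*I*√73)*(-1/11) = 234/11 + 3*I*√73/11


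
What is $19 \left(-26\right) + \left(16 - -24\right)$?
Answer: $-454$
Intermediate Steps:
$19 \left(-26\right) + \left(16 - -24\right) = -494 + \left(16 + 24\right) = -494 + 40 = -454$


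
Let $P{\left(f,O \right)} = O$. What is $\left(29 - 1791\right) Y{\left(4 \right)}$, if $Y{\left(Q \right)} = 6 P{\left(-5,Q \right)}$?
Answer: $-42288$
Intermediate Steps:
$Y{\left(Q \right)} = 6 Q$
$\left(29 - 1791\right) Y{\left(4 \right)} = \left(29 - 1791\right) 6 \cdot 4 = \left(-1762\right) 24 = -42288$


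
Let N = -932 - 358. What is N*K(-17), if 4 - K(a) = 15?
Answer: 14190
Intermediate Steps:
K(a) = -11 (K(a) = 4 - 1*15 = 4 - 15 = -11)
N = -1290
N*K(-17) = -1290*(-11) = 14190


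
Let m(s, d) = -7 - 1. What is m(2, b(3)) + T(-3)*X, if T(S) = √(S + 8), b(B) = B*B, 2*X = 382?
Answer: -8 + 191*√5 ≈ 419.09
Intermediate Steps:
X = 191 (X = (½)*382 = 191)
b(B) = B²
m(s, d) = -8
T(S) = √(8 + S)
m(2, b(3)) + T(-3)*X = -8 + √(8 - 3)*191 = -8 + √5*191 = -8 + 191*√5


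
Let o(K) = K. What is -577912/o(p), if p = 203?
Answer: -19928/7 ≈ -2846.9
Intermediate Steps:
-577912/o(p) = -577912/203 = -577912*1/203 = -19928/7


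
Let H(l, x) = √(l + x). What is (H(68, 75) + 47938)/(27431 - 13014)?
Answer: 47938/14417 + √143/14417 ≈ 3.3259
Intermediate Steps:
(H(68, 75) + 47938)/(27431 - 13014) = (√(68 + 75) + 47938)/(27431 - 13014) = (√143 + 47938)/14417 = (47938 + √143)*(1/14417) = 47938/14417 + √143/14417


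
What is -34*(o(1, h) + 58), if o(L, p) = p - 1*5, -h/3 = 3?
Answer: -1496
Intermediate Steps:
h = -9 (h = -3*3 = -9)
o(L, p) = -5 + p (o(L, p) = p - 5 = -5 + p)
-34*(o(1, h) + 58) = -34*((-5 - 9) + 58) = -34*(-14 + 58) = -34*44 = -1496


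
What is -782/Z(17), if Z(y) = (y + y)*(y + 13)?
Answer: -23/30 ≈ -0.76667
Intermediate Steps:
Z(y) = 2*y*(13 + y) (Z(y) = (2*y)*(13 + y) = 2*y*(13 + y))
-782/Z(17) = -782*1/(34*(13 + 17)) = -782/(2*17*30) = -782/1020 = -782*1/1020 = -23/30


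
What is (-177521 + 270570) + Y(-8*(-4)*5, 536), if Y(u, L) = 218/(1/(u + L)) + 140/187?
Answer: 45773439/187 ≈ 2.4478e+5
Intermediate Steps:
Y(u, L) = 140/187 + 218*L + 218*u (Y(u, L) = 218/(1/(L + u)) + 140*(1/187) = 218*(L + u) + 140/187 = (218*L + 218*u) + 140/187 = 140/187 + 218*L + 218*u)
(-177521 + 270570) + Y(-8*(-4)*5, 536) = (-177521 + 270570) + (140/187 + 218*536 + 218*(-8*(-4)*5)) = 93049 + (140/187 + 116848 + 218*(32*5)) = 93049 + (140/187 + 116848 + 218*160) = 93049 + (140/187 + 116848 + 34880) = 93049 + 28373276/187 = 45773439/187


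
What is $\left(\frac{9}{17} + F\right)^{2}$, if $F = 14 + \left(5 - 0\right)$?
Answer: $\frac{110224}{289} \approx 381.4$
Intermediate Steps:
$F = 19$ ($F = 14 + \left(5 + 0\right) = 14 + 5 = 19$)
$\left(\frac{9}{17} + F\right)^{2} = \left(\frac{9}{17} + 19\right)^{2} = \left(\frac{332}{17}\right)^{2} = \frac{110224}{289}$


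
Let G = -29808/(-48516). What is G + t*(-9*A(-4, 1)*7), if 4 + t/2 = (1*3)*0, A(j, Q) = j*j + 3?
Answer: 38718252/4043 ≈ 9576.6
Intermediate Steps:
A(j, Q) = 3 + j**2 (A(j, Q) = j**2 + 3 = 3 + j**2)
t = -8 (t = -8 + 2*((1*3)*0) = -8 + 2*(3*0) = -8 + 2*0 = -8 + 0 = -8)
G = 2484/4043 (G = -29808*(-1/48516) = 2484/4043 ≈ 0.61440)
G + t*(-9*A(-4, 1)*7) = 2484/4043 - 8*(-9*(3 + (-4)**2))*7 = 2484/4043 - 8*(-9*(3 + 16))*7 = 2484/4043 - 8*(-9*19)*7 = 2484/4043 - (-1368)*7 = 2484/4043 - 8*(-1197) = 2484/4043 + 9576 = 38718252/4043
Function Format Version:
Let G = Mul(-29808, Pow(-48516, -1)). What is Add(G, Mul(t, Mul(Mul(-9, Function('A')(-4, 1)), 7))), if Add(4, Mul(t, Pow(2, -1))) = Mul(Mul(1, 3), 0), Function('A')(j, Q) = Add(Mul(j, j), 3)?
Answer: Rational(38718252, 4043) ≈ 9576.6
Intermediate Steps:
Function('A')(j, Q) = Add(3, Pow(j, 2)) (Function('A')(j, Q) = Add(Pow(j, 2), 3) = Add(3, Pow(j, 2)))
t = -8 (t = Add(-8, Mul(2, Mul(Mul(1, 3), 0))) = Add(-8, Mul(2, Mul(3, 0))) = Add(-8, Mul(2, 0)) = Add(-8, 0) = -8)
G = Rational(2484, 4043) (G = Mul(-29808, Rational(-1, 48516)) = Rational(2484, 4043) ≈ 0.61440)
Add(G, Mul(t, Mul(Mul(-9, Function('A')(-4, 1)), 7))) = Add(Rational(2484, 4043), Mul(-8, Mul(Mul(-9, Add(3, Pow(-4, 2))), 7))) = Add(Rational(2484, 4043), Mul(-8, Mul(Mul(-9, Add(3, 16)), 7))) = Add(Rational(2484, 4043), Mul(-8, Mul(Mul(-9, 19), 7))) = Add(Rational(2484, 4043), Mul(-8, Mul(-171, 7))) = Add(Rational(2484, 4043), Mul(-8, -1197)) = Add(Rational(2484, 4043), 9576) = Rational(38718252, 4043)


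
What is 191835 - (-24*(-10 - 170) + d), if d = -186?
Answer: 187701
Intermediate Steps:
191835 - (-24*(-10 - 170) + d) = 191835 - (-24*(-10 - 170) - 186) = 191835 - (-24*(-180) - 186) = 191835 - (4320 - 186) = 191835 - 1*4134 = 191835 - 4134 = 187701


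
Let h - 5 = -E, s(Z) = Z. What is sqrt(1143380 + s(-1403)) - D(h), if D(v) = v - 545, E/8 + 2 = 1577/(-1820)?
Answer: 235266/455 + sqrt(1141977) ≈ 1585.7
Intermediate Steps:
E = -10434/455 (E = -16 + 8*(1577/(-1820)) = -16 + 8*(1577*(-1/1820)) = -16 + 8*(-1577/1820) = -16 - 3154/455 = -10434/455 ≈ -22.932)
h = 12709/455 (h = 5 - 1*(-10434/455) = 5 + 10434/455 = 12709/455 ≈ 27.932)
D(v) = -545 + v
sqrt(1143380 + s(-1403)) - D(h) = sqrt(1143380 - 1403) - (-545 + 12709/455) = sqrt(1141977) - 1*(-235266/455) = sqrt(1141977) + 235266/455 = 235266/455 + sqrt(1141977)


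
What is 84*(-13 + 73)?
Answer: 5040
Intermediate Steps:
84*(-13 + 73) = 84*60 = 5040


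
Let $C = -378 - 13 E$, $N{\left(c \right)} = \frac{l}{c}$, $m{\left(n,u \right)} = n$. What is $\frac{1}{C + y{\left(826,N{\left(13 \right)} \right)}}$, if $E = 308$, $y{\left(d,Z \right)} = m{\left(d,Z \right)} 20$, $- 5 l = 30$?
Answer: $\frac{1}{12138} \approx 8.2386 \cdot 10^{-5}$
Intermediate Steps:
$l = -6$ ($l = \left(- \frac{1}{5}\right) 30 = -6$)
$N{\left(c \right)} = - \frac{6}{c}$
$y{\left(d,Z \right)} = 20 d$ ($y{\left(d,Z \right)} = d 20 = 20 d$)
$C = -4382$ ($C = -378 - 4004 = -4382$)
$\frac{1}{C + y{\left(826,N{\left(13 \right)} \right)}} = \frac{1}{-4382 + 20 \cdot 826} = \frac{1}{-4382 + 16520} = \frac{1}{12138}$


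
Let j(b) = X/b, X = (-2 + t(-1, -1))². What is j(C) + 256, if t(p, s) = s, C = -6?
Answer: 509/2 ≈ 254.50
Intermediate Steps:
X = 9 (X = (-2 - 1)² = (-3)² = 9)
j(b) = 9/b
j(C) + 256 = 9/(-6) + 256 = 9*(-⅙) + 256 = -3/2 + 256 = 509/2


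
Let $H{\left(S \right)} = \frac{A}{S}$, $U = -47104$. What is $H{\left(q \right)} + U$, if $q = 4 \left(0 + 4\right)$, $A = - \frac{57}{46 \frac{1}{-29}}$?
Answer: $- \frac{34666891}{736} \approx -47102.0$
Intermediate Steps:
$A = \frac{1653}{46}$ ($A = - \frac{57}{46 \left(- \frac{1}{29}\right)} = - \frac{57}{- \frac{46}{29}} = \left(-57\right) \left(- \frac{29}{46}\right) = \frac{1653}{46} \approx 35.935$)
$q = 16$ ($q = 4 \cdot 4 = 16$)
$H{\left(S \right)} = \frac{1653}{46 S}$
$H{\left(q \right)} + U = \frac{1653}{46 \cdot 16} - 47104 = \frac{1653}{46} \cdot \frac{1}{16} - 47104 = \frac{1653}{736} - 47104 = - \frac{34666891}{736}$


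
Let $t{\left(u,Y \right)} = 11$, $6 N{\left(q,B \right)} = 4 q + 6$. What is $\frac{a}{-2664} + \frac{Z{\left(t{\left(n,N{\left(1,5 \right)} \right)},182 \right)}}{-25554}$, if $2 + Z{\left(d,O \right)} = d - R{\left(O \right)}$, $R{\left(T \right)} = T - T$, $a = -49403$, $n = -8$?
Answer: $\frac{210403381}{11345976} \approx 18.544$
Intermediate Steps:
$N{\left(q,B \right)} = 1 + \frac{2 q}{3}$ ($N{\left(q,B \right)} = \frac{4 q + 6}{6} = \frac{6 + 4 q}{6} = 1 + \frac{2 q}{3}$)
$R{\left(T \right)} = 0$
$Z{\left(d,O \right)} = -2 + d$ ($Z{\left(d,O \right)} = -2 + \left(d - 0\right) = -2 + \left(d + 0\right) = -2 + d$)
$\frac{a}{-2664} + \frac{Z{\left(t{\left(n,N{\left(1,5 \right)} \right)},182 \right)}}{-25554} = - \frac{49403}{-2664} + \frac{-2 + 11}{-25554} = \left(-49403\right) \left(- \frac{1}{2664}\right) + 9 \left(- \frac{1}{25554}\right) = \frac{49403}{2664} - \frac{3}{8518} = \frac{210403381}{11345976}$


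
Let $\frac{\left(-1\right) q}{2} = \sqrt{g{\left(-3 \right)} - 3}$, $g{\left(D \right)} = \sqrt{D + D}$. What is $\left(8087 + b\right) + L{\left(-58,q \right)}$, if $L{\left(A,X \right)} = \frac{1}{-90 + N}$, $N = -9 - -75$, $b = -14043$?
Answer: $- \frac{142945}{24} \approx -5956.0$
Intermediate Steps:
$g{\left(D \right)} = \sqrt{2} \sqrt{D}$ ($g{\left(D \right)} = \sqrt{2 D} = \sqrt{2} \sqrt{D}$)
$q = - 2 \sqrt{-3 + i \sqrt{6}}$ ($q = - 2 \sqrt{\sqrt{2} \sqrt{-3} - 3} = - 2 \sqrt{\sqrt{2} i \sqrt{3} - 3} = - 2 \sqrt{i \sqrt{6} - 3} = - 2 \sqrt{-3 + i \sqrt{6}} \approx -1.3214 - 3.7076 i$)
$N = 66$ ($N = -9 + 75 = 66$)
$L{\left(A,X \right)} = - \frac{1}{24}$ ($L{\left(A,X \right)} = \frac{1}{-90 + 66} = \frac{1}{-24} = - \frac{1}{24}$)
$\left(8087 + b\right) + L{\left(-58,q \right)} = \left(8087 - 14043\right) - \frac{1}{24} = -5956 - \frac{1}{24} = - \frac{142945}{24}$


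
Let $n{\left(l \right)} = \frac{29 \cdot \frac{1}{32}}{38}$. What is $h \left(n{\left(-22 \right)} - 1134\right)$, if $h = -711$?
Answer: $\frac{980408565}{1216} \approx 8.0626 \cdot 10^{5}$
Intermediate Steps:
$n{\left(l \right)} = \frac{29}{1216}$ ($n{\left(l \right)} = 29 \cdot \frac{1}{32} \cdot \frac{1}{38} = \frac{29}{32} \cdot \frac{1}{38} = \frac{29}{1216}$)
$h \left(n{\left(-22 \right)} - 1134\right) = - 711 \left(\frac{29}{1216} - 1134\right) = \left(-711\right) \left(- \frac{1378915}{1216}\right) = \frac{980408565}{1216}$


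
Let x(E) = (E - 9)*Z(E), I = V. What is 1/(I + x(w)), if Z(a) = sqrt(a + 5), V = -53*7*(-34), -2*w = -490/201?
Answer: 3012742971/38002649906194 + 115575*sqrt(402)/19001324953097 ≈ 7.9399e-5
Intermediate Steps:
w = 245/201 (w = -(-245)/201 = -1/2*(-490/201) = 245/201 ≈ 1.2189)
V = 12614 (V = -371*(-34) = 12614)
I = 12614
Z(a) = sqrt(5 + a)
x(E) = sqrt(5 + E)*(-9 + E) (x(E) = (E - 9)*sqrt(5 + E) = (-9 + E)*sqrt(5 + E) = sqrt(5 + E)*(-9 + E))
1/(I + x(w)) = 1/(12614 + sqrt(5 + 245/201)*(-9 + 245/201)) = 1/(12614 + sqrt(1250/201)*(-1564/201)) = 1/(12614 + (25*sqrt(402)/201)*(-1564/201)) = 1/(12614 - 39100*sqrt(402)/40401)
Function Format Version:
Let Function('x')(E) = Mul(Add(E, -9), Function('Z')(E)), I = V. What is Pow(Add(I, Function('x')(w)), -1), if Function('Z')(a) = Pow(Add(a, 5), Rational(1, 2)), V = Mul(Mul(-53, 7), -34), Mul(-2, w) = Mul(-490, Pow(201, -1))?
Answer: Add(Rational(3012742971, 38002649906194), Mul(Rational(115575, 19001324953097), Pow(402, Rational(1, 2)))) ≈ 7.9399e-5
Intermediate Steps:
w = Rational(245, 201) (w = Mul(Rational(-1, 2), Mul(-490, Pow(201, -1))) = Mul(Rational(-1, 2), Mul(-490, Rational(1, 201))) = Mul(Rational(-1, 2), Rational(-490, 201)) = Rational(245, 201) ≈ 1.2189)
V = 12614 (V = Mul(-371, -34) = 12614)
I = 12614
Function('Z')(a) = Pow(Add(5, a), Rational(1, 2))
Function('x')(E) = Mul(Pow(Add(5, E), Rational(1, 2)), Add(-9, E)) (Function('x')(E) = Mul(Add(E, -9), Pow(Add(5, E), Rational(1, 2))) = Mul(Add(-9, E), Pow(Add(5, E), Rational(1, 2))) = Mul(Pow(Add(5, E), Rational(1, 2)), Add(-9, E)))
Pow(Add(I, Function('x')(w)), -1) = Pow(Add(12614, Mul(Pow(Add(5, Rational(245, 201)), Rational(1, 2)), Add(-9, Rational(245, 201)))), -1) = Pow(Add(12614, Mul(Pow(Rational(1250, 201), Rational(1, 2)), Rational(-1564, 201))), -1) = Pow(Add(12614, Mul(Mul(Rational(25, 201), Pow(402, Rational(1, 2))), Rational(-1564, 201))), -1) = Pow(Add(12614, Mul(Rational(-39100, 40401), Pow(402, Rational(1, 2)))), -1)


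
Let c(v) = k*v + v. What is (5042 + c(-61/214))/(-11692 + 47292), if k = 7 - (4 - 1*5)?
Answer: 1078439/7618400 ≈ 0.14156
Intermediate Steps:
k = 8 (k = 7 - (4 - 5) = 7 - 1*(-1) = 7 + 1 = 8)
c(v) = 9*v (c(v) = 8*v + v = 9*v)
(5042 + c(-61/214))/(-11692 + 47292) = (5042 + 9*(-61/214))/(-11692 + 47292) = (5042 + 9*(-61*1/214))/35600 = (5042 + 9*(-61/214))*(1/35600) = (5042 - 549/214)*(1/35600) = (1078439/214)*(1/35600) = 1078439/7618400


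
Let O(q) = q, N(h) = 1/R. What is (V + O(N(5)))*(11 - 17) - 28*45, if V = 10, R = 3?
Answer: -1322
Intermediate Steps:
N(h) = 1/3
(V + O(N(5)))*(11 - 17) - 28*45 = (10 + 1/3)*(11 - 17) - 28*45 = (31/3)*(-6) - 1260 = -62 - 1260 = -1322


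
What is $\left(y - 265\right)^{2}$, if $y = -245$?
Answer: $260100$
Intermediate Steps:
$\left(y - 265\right)^{2} = \left(-245 - 265\right)^{2} = \left(-510\right)^{2} = 260100$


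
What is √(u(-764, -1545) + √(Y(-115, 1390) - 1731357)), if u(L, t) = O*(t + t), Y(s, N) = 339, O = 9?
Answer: √(-27810 + I*√1731018) ≈ 3.944 + 166.81*I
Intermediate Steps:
u(L, t) = 18*t (u(L, t) = 9*(t + t) = 9*(2*t) = 18*t)
√(u(-764, -1545) + √(Y(-115, 1390) - 1731357)) = √(18*(-1545) + √(339 - 1731357)) = √(-27810 + √(-1731018)) = √(-27810 + I*√1731018)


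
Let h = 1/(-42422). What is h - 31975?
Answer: -1356443451/42422 ≈ -31975.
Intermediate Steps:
h = -1/42422 ≈ -2.3573e-5
h - 31975 = -1/42422 - 31975 = -1356443451/42422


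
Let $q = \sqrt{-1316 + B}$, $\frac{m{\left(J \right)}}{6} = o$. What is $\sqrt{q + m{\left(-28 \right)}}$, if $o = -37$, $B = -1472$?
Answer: $\sqrt{-222 + 2 i \sqrt{697}} \approx 1.7597 + 15.003 i$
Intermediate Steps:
$m{\left(J \right)} = -222$ ($m{\left(J \right)} = 6 \left(-37\right) = -222$)
$q = 2 i \sqrt{697}$ ($q = \sqrt{-1316 - 1472} = \sqrt{-2788} = 2 i \sqrt{697} \approx 52.802 i$)
$\sqrt{q + m{\left(-28 \right)}} = \sqrt{2 i \sqrt{697} - 222} = \sqrt{-222 + 2 i \sqrt{697}}$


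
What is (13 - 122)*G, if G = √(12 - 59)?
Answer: -109*I*√47 ≈ -747.27*I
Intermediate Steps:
G = I*√47 (G = √(-47) = I*√47 ≈ 6.8557*I)
(13 - 122)*G = (13 - 122)*(I*√47) = -109*I*√47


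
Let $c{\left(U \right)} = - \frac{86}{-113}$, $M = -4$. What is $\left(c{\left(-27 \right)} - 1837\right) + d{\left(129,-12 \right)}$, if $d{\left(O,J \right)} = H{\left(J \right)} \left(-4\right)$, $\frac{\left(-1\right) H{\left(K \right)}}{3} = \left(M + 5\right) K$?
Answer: $- \frac{223767}{113} \approx -1980.2$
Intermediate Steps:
$c{\left(U \right)} = \frac{86}{113}$ ($c{\left(U \right)} = \left(-86\right) \left(- \frac{1}{113}\right) = \frac{86}{113}$)
$H{\left(K \right)} = - 3 K$ ($H{\left(K \right)} = - 3 \left(-4 + 5\right) K = - 3 \cdot 1 K = - 3 K$)
$d{\left(O,J \right)} = 12 J$ ($d{\left(O,J \right)} = - 3 J \left(-4\right) = 12 J$)
$\left(c{\left(-27 \right)} - 1837\right) + d{\left(129,-12 \right)} = \left(\frac{86}{113} - 1837\right) + 12 \left(-12\right) = - \frac{207495}{113} - 144 = - \frac{223767}{113}$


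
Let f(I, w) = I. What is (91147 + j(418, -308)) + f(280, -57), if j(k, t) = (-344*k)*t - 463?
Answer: 44378900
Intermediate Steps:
j(k, t) = -463 - 344*k*t (j(k, t) = -344*k*t - 463 = -463 - 344*k*t)
(91147 + j(418, -308)) + f(280, -57) = (91147 + (-463 - 344*418*(-308))) + 280 = (91147 + (-463 + 44287936)) + 280 = (91147 + 44287473) + 280 = 44378620 + 280 = 44378900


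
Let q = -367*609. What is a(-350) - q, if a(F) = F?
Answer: 223153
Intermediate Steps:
q = -223503
a(-350) - q = -350 - 1*(-223503) = -350 + 223503 = 223153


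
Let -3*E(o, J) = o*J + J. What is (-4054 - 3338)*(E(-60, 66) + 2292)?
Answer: -26537280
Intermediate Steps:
E(o, J) = -J/3 - J*o/3 (E(o, J) = -(o*J + J)/3 = -(J*o + J)/3 = -(J + J*o)/3 = -J/3 - J*o/3)
(-4054 - 3338)*(E(-60, 66) + 2292) = (-4054 - 3338)*(-⅓*66*(1 - 60) + 2292) = -7392*(-⅓*66*(-59) + 2292) = -7392*(1298 + 2292) = -7392*3590 = -26537280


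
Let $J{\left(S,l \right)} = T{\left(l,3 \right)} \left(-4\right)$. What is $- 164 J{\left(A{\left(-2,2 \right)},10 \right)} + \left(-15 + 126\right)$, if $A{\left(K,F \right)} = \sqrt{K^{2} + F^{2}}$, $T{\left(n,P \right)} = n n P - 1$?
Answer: $196255$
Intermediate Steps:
$T{\left(n,P \right)} = -1 + P n^{2}$ ($T{\left(n,P \right)} = n^{2} P - 1 = P n^{2} - 1 = -1 + P n^{2}$)
$A{\left(K,F \right)} = \sqrt{F^{2} + K^{2}}$
$J{\left(S,l \right)} = 4 - 12 l^{2}$ ($J{\left(S,l \right)} = \left(-1 + 3 l^{2}\right) \left(-4\right) = 4 - 12 l^{2}$)
$- 164 J{\left(A{\left(-2,2 \right)},10 \right)} + \left(-15 + 126\right) = - 164 \left(4 - 12 \cdot 10^{2}\right) + \left(-15 + 126\right) = - 164 \left(4 - 1200\right) + 111 = \left(-164\right) \left(-1196\right) + 111 = 196144 + 111 = 196255$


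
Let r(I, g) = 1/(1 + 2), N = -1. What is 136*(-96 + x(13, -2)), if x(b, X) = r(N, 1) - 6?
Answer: -41480/3 ≈ -13827.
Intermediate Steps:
r(I, g) = ⅓ (r(I, g) = 1/3 = ⅓)
x(b, X) = -17/3 (x(b, X) = ⅓ - 6 = -17/3)
136*(-96 + x(13, -2)) = 136*(-96 - 17/3) = 136*(-305/3) = -41480/3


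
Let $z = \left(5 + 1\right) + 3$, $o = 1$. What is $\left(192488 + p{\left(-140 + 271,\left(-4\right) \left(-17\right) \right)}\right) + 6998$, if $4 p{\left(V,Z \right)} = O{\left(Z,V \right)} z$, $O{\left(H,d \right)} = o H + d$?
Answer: $\frac{799735}{4} \approx 1.9993 \cdot 10^{5}$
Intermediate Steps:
$z = 9$ ($z = 6 + 3 = 9$)
$O{\left(H,d \right)} = H + d$ ($O{\left(H,d \right)} = 1 H + d = H + d$)
$p{\left(V,Z \right)} = \frac{9 V}{4} + \frac{9 Z}{4}$ ($p{\left(V,Z \right)} = \frac{\left(Z + V\right) 9}{4} = \frac{\left(V + Z\right) 9}{4} = \frac{9 V + 9 Z}{4} = \frac{9 V}{4} + \frac{9 Z}{4}$)
$\left(192488 + p{\left(-140 + 271,\left(-4\right) \left(-17\right) \right)}\right) + 6998 = \left(192488 + \left(\frac{9 \left(-140 + 271\right)}{4} + \frac{9 \left(\left(-4\right) \left(-17\right)\right)}{4}\right)\right) + 6998 = \left(192488 + \left(\frac{9}{4} \cdot 131 + \frac{9}{4} \cdot 68\right)\right) + 6998 = \left(192488 + \left(\frac{1179}{4} + 153\right)\right) + 6998 = \left(192488 + \frac{1791}{4}\right) + 6998 = \frac{771743}{4} + 6998 = \frac{799735}{4}$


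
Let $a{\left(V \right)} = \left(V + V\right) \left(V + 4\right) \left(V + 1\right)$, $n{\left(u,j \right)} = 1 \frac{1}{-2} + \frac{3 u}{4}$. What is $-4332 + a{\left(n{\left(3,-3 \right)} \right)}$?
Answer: $- \frac{136853}{32} \approx -4276.7$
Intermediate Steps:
$n{\left(u,j \right)} = - \frac{1}{2} + \frac{3 u}{4}$ ($n{\left(u,j \right)} = 1 \left(- \frac{1}{2}\right) + 3 u \frac{1}{4} = - \frac{1}{2} + \frac{3 u}{4}$)
$a{\left(V \right)} = 2 V \left(1 + V\right) \left(4 + V\right)$ ($a{\left(V \right)} = 2 V \left(4 + V\right) \left(1 + V\right) = 2 V \left(1 + V\right) \left(4 + V\right)$)
$-4332 + a{\left(n{\left(3,-3 \right)} \right)} = -4332 + 2 \left(- \frac{1}{2} + \frac{3}{4} \cdot 3\right) \left(4 + \left(- \frac{1}{2} + \frac{3}{4} \cdot 3\right)^{2} + 5 \left(- \frac{1}{2} + \frac{3}{4} \cdot 3\right)\right) = -4332 + 2 \left(- \frac{1}{2} + \frac{9}{4}\right) \left(4 + \left(- \frac{1}{2} + \frac{9}{4}\right)^{2} + 5 \left(- \frac{1}{2} + \frac{9}{4}\right)\right) = -4332 + 2 \cdot \frac{7}{4} \left(4 + \left(\frac{7}{4}\right)^{2} + 5 \cdot \frac{7}{4}\right) = -4332 + 2 \cdot \frac{7}{4} \left(4 + \frac{49}{16} + \frac{35}{4}\right) = -4332 + 2 \cdot \frac{7}{4} \cdot \frac{253}{16} = -4332 + \frac{1771}{32} = - \frac{136853}{32}$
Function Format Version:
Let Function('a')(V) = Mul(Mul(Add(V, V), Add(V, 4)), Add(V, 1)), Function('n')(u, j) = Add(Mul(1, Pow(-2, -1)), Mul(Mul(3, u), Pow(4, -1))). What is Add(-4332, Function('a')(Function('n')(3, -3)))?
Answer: Rational(-136853, 32) ≈ -4276.7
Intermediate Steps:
Function('n')(u, j) = Add(Rational(-1, 2), Mul(Rational(3, 4), u)) (Function('n')(u, j) = Add(Mul(1, Rational(-1, 2)), Mul(Mul(3, u), Rational(1, 4))) = Add(Rational(-1, 2), Mul(Rational(3, 4), u)))
Function('a')(V) = Mul(2, V, Add(1, V), Add(4, V)) (Function('a')(V) = Mul(Mul(Mul(2, V), Add(4, V)), Add(1, V)) = Mul(Mul(2, V, Add(4, V)), Add(1, V)) = Mul(2, V, Add(1, V), Add(4, V)))
Add(-4332, Function('a')(Function('n')(3, -3))) = Add(-4332, Mul(2, Add(Rational(-1, 2), Mul(Rational(3, 4), 3)), Add(4, Pow(Add(Rational(-1, 2), Mul(Rational(3, 4), 3)), 2), Mul(5, Add(Rational(-1, 2), Mul(Rational(3, 4), 3)))))) = Add(-4332, Mul(2, Add(Rational(-1, 2), Rational(9, 4)), Add(4, Pow(Add(Rational(-1, 2), Rational(9, 4)), 2), Mul(5, Add(Rational(-1, 2), Rational(9, 4)))))) = Add(-4332, Mul(2, Rational(7, 4), Add(4, Pow(Rational(7, 4), 2), Mul(5, Rational(7, 4))))) = Add(-4332, Mul(2, Rational(7, 4), Add(4, Rational(49, 16), Rational(35, 4)))) = Add(-4332, Mul(2, Rational(7, 4), Rational(253, 16))) = Add(-4332, Rational(1771, 32)) = Rational(-136853, 32)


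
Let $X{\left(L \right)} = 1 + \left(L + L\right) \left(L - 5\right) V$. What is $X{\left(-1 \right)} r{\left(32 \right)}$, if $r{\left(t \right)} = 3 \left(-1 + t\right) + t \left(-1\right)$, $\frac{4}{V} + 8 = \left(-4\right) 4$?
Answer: $-61$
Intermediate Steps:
$V = - \frac{1}{6}$ ($V = \frac{4}{-8 - 16} = \frac{4}{-24} = 4 \left(- \frac{1}{24}\right) = - \frac{1}{6} \approx -0.16667$)
$X{\left(L \right)} = 1 - \frac{L \left(-5 + L\right)}{3}$ ($X{\left(L \right)} = 1 + \left(L + L\right) \left(L - 5\right) \left(- \frac{1}{6}\right) = 1 + 2 L \left(-5 + L\right) \left(- \frac{1}{6}\right) = 1 - \frac{L \left(-5 + L\right)}{3}$)
$r{\left(t \right)} = -3 + 2 t$ ($r{\left(t \right)} = \left(-3 + 3 t\right) - t = -3 + 2 t$)
$X{\left(-1 \right)} r{\left(32 \right)} = \left(1 - \frac{\left(-1\right)^{2}}{3} + \frac{5}{3} \left(-1\right)\right) \left(-3 + 2 \cdot 32\right) = \left(1 - \frac{1}{3} - \frac{5}{3}\right) \left(-3 + 64\right) = \left(1 - \frac{1}{3} - \frac{5}{3}\right) 61 = \left(-1\right) 61 = -61$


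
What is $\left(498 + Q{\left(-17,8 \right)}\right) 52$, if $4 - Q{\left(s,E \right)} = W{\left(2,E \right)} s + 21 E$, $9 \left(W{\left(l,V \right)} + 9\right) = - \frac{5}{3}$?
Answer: $\frac{249704}{27} \approx 9248.3$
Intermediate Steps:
$W{\left(l,V \right)} = - \frac{248}{27}$ ($W{\left(l,V \right)} = -9 + \frac{\left(-5\right) \frac{1}{3}}{9} = -9 + \frac{1}{9} \left(- \frac{5}{3}\right) = -9 - \frac{5}{27} = - \frac{248}{27}$)
$Q{\left(s,E \right)} = 4 - 21 E + \frac{248 s}{27}$ ($Q{\left(s,E \right)} = 4 - \left(- \frac{248 s}{27} + 21 E\right) = 4 - \left(21 E - \frac{248 s}{27}\right) = 4 - 21 E + \frac{248 s}{27}$)
$\left(498 + Q{\left(-17,8 \right)}\right) 52 = \left(498 + \left(4 - 168 + \frac{248}{27} \left(-17\right)\right)\right) 52 = \left(498 - \frac{8644}{27}\right) 52 = \frac{4802}{27} \cdot 52 = \frac{249704}{27}$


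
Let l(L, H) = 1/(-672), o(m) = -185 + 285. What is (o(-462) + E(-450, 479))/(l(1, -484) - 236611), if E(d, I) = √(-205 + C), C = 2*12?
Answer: -67200/159002593 - 672*I*√181/159002593 ≈ -0.00042263 - 5.686e-5*I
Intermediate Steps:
C = 24
E(d, I) = I*√181 (E(d, I) = √(-205 + 24) = √(-181) = I*√181)
o(m) = 100
l(L, H) = -1/672
(o(-462) + E(-450, 479))/(l(1, -484) - 236611) = (100 + I*√181)/(-1/672 - 236611) = (100 + I*√181)/(-159002593/672) = (100 + I*√181)*(-672/159002593) = -67200/159002593 - 672*I*√181/159002593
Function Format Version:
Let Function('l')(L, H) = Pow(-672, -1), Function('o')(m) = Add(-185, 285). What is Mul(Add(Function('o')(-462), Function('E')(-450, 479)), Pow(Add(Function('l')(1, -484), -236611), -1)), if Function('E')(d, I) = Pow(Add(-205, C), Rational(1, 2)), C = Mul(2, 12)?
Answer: Add(Rational(-67200, 159002593), Mul(Rational(-672, 159002593), I, Pow(181, Rational(1, 2)))) ≈ Add(-0.00042263, Mul(-5.6860e-5, I))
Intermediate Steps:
C = 24
Function('E')(d, I) = Mul(I, Pow(181, Rational(1, 2))) (Function('E')(d, I) = Pow(Add(-205, 24), Rational(1, 2)) = Pow(-181, Rational(1, 2)) = Mul(I, Pow(181, Rational(1, 2))))
Function('o')(m) = 100
Function('l')(L, H) = Rational(-1, 672)
Mul(Add(Function('o')(-462), Function('E')(-450, 479)), Pow(Add(Function('l')(1, -484), -236611), -1)) = Mul(Add(100, Mul(I, Pow(181, Rational(1, 2)))), Pow(Add(Rational(-1, 672), -236611), -1)) = Mul(Add(100, Mul(I, Pow(181, Rational(1, 2)))), Pow(Rational(-159002593, 672), -1)) = Mul(Add(100, Mul(I, Pow(181, Rational(1, 2)))), Rational(-672, 159002593)) = Add(Rational(-67200, 159002593), Mul(Rational(-672, 159002593), I, Pow(181, Rational(1, 2))))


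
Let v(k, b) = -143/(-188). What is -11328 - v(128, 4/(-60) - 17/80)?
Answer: -2129807/188 ≈ -11329.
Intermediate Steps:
v(k, b) = 143/188 (v(k, b) = -143*(-1/188) = 143/188)
-11328 - v(128, 4/(-60) - 17/80) = -11328 - 1*143/188 = -11328 - 143/188 = -2129807/188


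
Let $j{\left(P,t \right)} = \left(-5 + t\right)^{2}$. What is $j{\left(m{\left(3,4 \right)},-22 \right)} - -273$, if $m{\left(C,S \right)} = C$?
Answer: $1002$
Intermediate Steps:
$j{\left(m{\left(3,4 \right)},-22 \right)} - -273 = \left(-5 - 22\right)^{2} - -273 = \left(-27\right)^{2} + 273 = 729 + 273 = 1002$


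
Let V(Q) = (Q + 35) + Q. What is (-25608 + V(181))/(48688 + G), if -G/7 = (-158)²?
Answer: 25211/126060 ≈ 0.19999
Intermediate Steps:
V(Q) = 35 + 2*Q (V(Q) = (35 + Q) + Q = 35 + 2*Q)
G = -174748 (G = -7*(-158)² = -7*24964 = -174748)
(-25608 + V(181))/(48688 + G) = (-25608 + (35 + 2*181))/(48688 - 174748) = (-25608 + (35 + 362))/(-126060) = (-25608 + 397)*(-1/126060) = -25211*(-1/126060) = 25211/126060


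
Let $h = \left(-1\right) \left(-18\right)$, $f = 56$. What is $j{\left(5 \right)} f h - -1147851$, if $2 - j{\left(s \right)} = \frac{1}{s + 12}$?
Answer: $\frac{19546731}{17} \approx 1.1498 \cdot 10^{6}$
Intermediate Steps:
$j{\left(s \right)} = 2 - \frac{1}{12 + s}$ ($j{\left(s \right)} = 2 - \frac{1}{s + 12} = 2 - \frac{1}{12 + s}$)
$h = 18$
$j{\left(5 \right)} f h - -1147851 = \frac{23 + 2 \cdot 5}{12 + 5} \cdot 56 \cdot 18 - -1147851 = \frac{23 + 10}{17} \cdot 56 \cdot 18 + 1147851 = \frac{1}{17} \cdot 33 \cdot 56 \cdot 18 + 1147851 = \frac{33}{17} \cdot 56 \cdot 18 + 1147851 = \frac{1848}{17} \cdot 18 + 1147851 = \frac{33264}{17} + 1147851 = \frac{19546731}{17}$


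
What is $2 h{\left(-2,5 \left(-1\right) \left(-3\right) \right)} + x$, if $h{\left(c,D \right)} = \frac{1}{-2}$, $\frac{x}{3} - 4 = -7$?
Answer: $-10$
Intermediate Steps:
$x = -9$ ($x = 12 + 3 \left(-7\right) = 12 - 21 = -9$)
$h{\left(c,D \right)} = - \frac{1}{2}$
$2 h{\left(-2,5 \left(-1\right) \left(-3\right) \right)} + x = 2 \left(- \frac{1}{2}\right) - 9 = -1 - 9 = -10$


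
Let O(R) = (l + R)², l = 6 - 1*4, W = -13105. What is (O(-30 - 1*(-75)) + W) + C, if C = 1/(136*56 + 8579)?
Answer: -176460719/16195 ≈ -10896.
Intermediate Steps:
l = 2 (l = 6 - 4 = 2)
C = 1/16195 (C = 1/(7616 + 8579) = 1/16195 ≈ 6.1748e-5)
O(R) = (2 + R)²
(O(-30 - 1*(-75)) + W) + C = ((2 + (-30 - 1*(-75)))² - 13105) + 1/16195 = ((2 + (-30 + 75))² - 13105) + 1/16195 = ((2 + 45)² - 13105) + 1/16195 = (47² - 13105) + 1/16195 = (2209 - 13105) + 1/16195 = -10896 + 1/16195 = -176460719/16195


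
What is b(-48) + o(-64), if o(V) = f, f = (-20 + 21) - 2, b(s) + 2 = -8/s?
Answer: -17/6 ≈ -2.8333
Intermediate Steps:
b(s) = -2 - 8/s
f = -1 (f = 1 - 2 = -1)
o(V) = -1
b(-48) + o(-64) = (-2 - 8/(-48)) - 1 = (-2 - 8*(-1/48)) - 1 = (-2 + 1/6) - 1 = -11/6 - 1 = -17/6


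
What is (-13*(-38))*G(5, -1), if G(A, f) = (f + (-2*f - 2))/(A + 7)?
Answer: -247/6 ≈ -41.167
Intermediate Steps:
G(A, f) = (-2 - f)/(7 + A) (G(A, f) = (f + (-2 - 2*f))/(7 + A) = (-2 - f)/(7 + A))
(-13*(-38))*G(5, -1) = (-13*(-38))*((-2 - 1*(-1))/(7 + 5)) = 494*((-2 + 1)/12) = 494*((1/12)*(-1)) = 494*(-1/12) = -247/6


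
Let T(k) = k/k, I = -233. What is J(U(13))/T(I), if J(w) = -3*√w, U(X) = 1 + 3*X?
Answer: -6*√10 ≈ -18.974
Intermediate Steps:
T(k) = 1
J(U(13))/T(I) = -3*√(1 + 3*13)/1 = -3*√(1 + 39)*1 = -6*√10*1 = -6*√10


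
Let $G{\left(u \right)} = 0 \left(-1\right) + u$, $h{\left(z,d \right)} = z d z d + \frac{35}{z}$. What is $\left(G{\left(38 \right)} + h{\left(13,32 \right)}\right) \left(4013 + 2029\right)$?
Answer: $\frac{13596052794}{13} \approx 1.0459 \cdot 10^{9}$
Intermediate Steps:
$h{\left(z,d \right)} = \frac{35}{z} + d^{2} z^{2}$ ($h{\left(z,d \right)} = d z z d + \frac{35}{z} = d z^{2} d + \frac{35}{z} = d^{2} z^{2} + \frac{35}{z} = \frac{35}{z} + d^{2} z^{2}$)
$G{\left(u \right)} = u$ ($G{\left(u \right)} = 0 + u = u$)
$\left(G{\left(38 \right)} + h{\left(13,32 \right)}\right) \left(4013 + 2029\right) = \left(38 + \frac{35 + 32^{2} \cdot 13^{3}}{13}\right) \left(4013 + 2029\right) = \left(38 + \frac{35 + 1024 \cdot 2197}{13}\right) 6042 = \left(38 + \frac{35 + 2249728}{13}\right) 6042 = \left(38 + \frac{1}{13} \cdot 2249763\right) 6042 = \left(38 + \frac{2249763}{13}\right) 6042 = \frac{2250257}{13} \cdot 6042 = \frac{13596052794}{13}$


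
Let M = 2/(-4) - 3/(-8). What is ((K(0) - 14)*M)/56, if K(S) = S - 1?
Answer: 15/448 ≈ 0.033482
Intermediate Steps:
M = -1/8 (M = 2*(-1/4) - 3*(-1/8) = -1/2 + 3/8 = -1/8 ≈ -0.12500)
K(S) = -1 + S
((K(0) - 14)*M)/56 = (((-1 + 0) - 14)*(-1/8))/56 = ((-1 - 14)*(-1/8))*(1/56) = -15*(-1/8)*(1/56) = (15/8)*(1/56) = 15/448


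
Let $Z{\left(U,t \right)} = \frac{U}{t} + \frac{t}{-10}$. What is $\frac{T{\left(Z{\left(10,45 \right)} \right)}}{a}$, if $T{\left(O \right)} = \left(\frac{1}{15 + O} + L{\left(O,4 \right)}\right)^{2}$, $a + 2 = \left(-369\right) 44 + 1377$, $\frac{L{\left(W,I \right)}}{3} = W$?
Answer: $- \frac{217651009}{19928066004} \approx -0.010922$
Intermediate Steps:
$L{\left(W,I \right)} = 3 W$
$Z{\left(U,t \right)} = - \frac{t}{10} + \frac{U}{t}$ ($Z{\left(U,t \right)} = \frac{U}{t} + t \left(- \frac{1}{10}\right) = \frac{U}{t} - \frac{t}{10} = - \frac{t}{10} + \frac{U}{t}$)
$a = -14861$ ($a = -2 + \left(\left(-369\right) 44 + 1377\right) = -2 + \left(-16236 + 1377\right) = -2 - 14859 = -14861$)
$T{\left(O \right)} = \left(\frac{1}{15 + O} + 3 O\right)^{2}$
$\frac{T{\left(Z{\left(10,45 \right)} \right)}}{a} = \frac{\frac{1}{\left(15 + \left(\left(- \frac{1}{10}\right) 45 + \frac{10}{45}\right)\right)^{2}} \left(1 + 3 \left(\left(- \frac{1}{10}\right) 45 + \frac{10}{45}\right)^{2} + 45 \left(\left(- \frac{1}{10}\right) 45 + \frac{10}{45}\right)\right)^{2}}{-14861} = \frac{\left(1 + 3 \left(- \frac{9}{2} + 10 \cdot \frac{1}{45}\right)^{2} + 45 \left(- \frac{9}{2} + 10 \cdot \frac{1}{45}\right)\right)^{2}}{\left(15 + \left(- \frac{9}{2} + 10 \cdot \frac{1}{45}\right)\right)^{2}} \left(- \frac{1}{14861}\right) = \frac{\left(1 + 3 \left(- \frac{9}{2} + \frac{2}{9}\right)^{2} + 45 \left(- \frac{9}{2} + \frac{2}{9}\right)\right)^{2}}{\left(15 + \left(- \frac{9}{2} + \frac{2}{9}\right)\right)^{2}} \left(- \frac{1}{14861}\right) = \frac{\left(1 + 3 \left(- \frac{77}{18}\right)^{2} + 45 \left(- \frac{77}{18}\right)\right)^{2}}{\left(15 - \frac{77}{18}\right)^{2}} \left(- \frac{1}{14861}\right) = \frac{\left(1 + 3 \cdot \frac{5929}{324} - \frac{385}{2}\right)^{2}}{\frac{37249}{324}} \left(- \frac{1}{14861}\right) = \frac{324 \left(1 + \frac{5929}{108} - \frac{385}{2}\right)^{2}}{37249} \left(- \frac{1}{14861}\right) = \frac{324 \left(- \frac{14753}{108}\right)^{2}}{37249} \left(- \frac{1}{14861}\right) = \frac{324}{37249} \cdot \frac{217651009}{11664} \left(- \frac{1}{14861}\right) = \frac{217651009}{1340964} \left(- \frac{1}{14861}\right) = - \frac{217651009}{19928066004}$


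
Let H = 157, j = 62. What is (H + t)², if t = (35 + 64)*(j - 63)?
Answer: 3364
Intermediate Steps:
t = -99 (t = (35 + 64)*(62 - 63) = 99*(-1) = -99)
(H + t)² = (157 - 99)² = 58² = 3364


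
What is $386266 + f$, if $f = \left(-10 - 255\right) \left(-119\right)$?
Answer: $417801$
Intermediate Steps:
$f = 31535$ ($f = \left(-265\right) \left(-119\right) = 31535$)
$386266 + f = 386266 + 31535 = 417801$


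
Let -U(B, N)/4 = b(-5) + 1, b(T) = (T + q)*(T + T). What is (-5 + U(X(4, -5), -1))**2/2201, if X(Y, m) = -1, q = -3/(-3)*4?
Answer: 2401/2201 ≈ 1.0909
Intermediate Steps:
q = 4 (q = -3*(-1/3)*4 = 1*4 = 4)
b(T) = 2*T*(4 + T) (b(T) = (T + 4)*(T + T) = (4 + T)*(2*T) = 2*T*(4 + T))
U(B, N) = -44 (U(B, N) = -4*(2*(-5)*(4 - 5) + 1) = -4*(2*(-5)*(-1) + 1) = -4*(10 + 1) = -4*11 = -44)
(-5 + U(X(4, -5), -1))**2/2201 = (-5 - 44)**2/2201 = (-49)**2*(1/2201) = 2401*(1/2201) = 2401/2201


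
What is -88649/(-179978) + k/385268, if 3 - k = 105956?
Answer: 7542206949/34669882052 ≈ 0.21754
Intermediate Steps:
k = -105953 (k = 3 - 1*105956 = 3 - 105956 = -105953)
-88649/(-179978) + k/385268 = -88649/(-179978) - 105953/385268 = -88649*(-1/179978) - 105953*1/385268 = 88649/179978 - 105953/385268 = 7542206949/34669882052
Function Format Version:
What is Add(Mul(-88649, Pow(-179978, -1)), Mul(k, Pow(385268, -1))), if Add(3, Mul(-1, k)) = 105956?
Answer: Rational(7542206949, 34669882052) ≈ 0.21754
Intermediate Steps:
k = -105953 (k = Add(3, Mul(-1, 105956)) = Add(3, -105956) = -105953)
Add(Mul(-88649, Pow(-179978, -1)), Mul(k, Pow(385268, -1))) = Add(Mul(-88649, Pow(-179978, -1)), Mul(-105953, Pow(385268, -1))) = Add(Mul(-88649, Rational(-1, 179978)), Mul(-105953, Rational(1, 385268))) = Add(Rational(88649, 179978), Rational(-105953, 385268)) = Rational(7542206949, 34669882052)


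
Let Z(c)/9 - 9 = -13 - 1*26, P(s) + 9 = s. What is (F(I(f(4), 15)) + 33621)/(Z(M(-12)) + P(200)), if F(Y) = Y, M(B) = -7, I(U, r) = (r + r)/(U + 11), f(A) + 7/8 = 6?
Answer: -1445783/3397 ≈ -425.61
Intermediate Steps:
f(A) = 41/8 (f(A) = -7/8 + 6 = 41/8)
I(U, r) = 2*r/(11 + U) (I(U, r) = (2*r)/(11 + U) = 2*r/(11 + U))
P(s) = -9 + s
Z(c) = -270 (Z(c) = 81 + 9*(-13 - 1*26) = 81 + 9*(-13 - 26) = 81 + 9*(-39) = 81 - 351 = -270)
(F(I(f(4), 15)) + 33621)/(Z(M(-12)) + P(200)) = (2*15/(11 + 41/8) + 33621)/(-270 + (-9 + 200)) = (2*15/(129/8) + 33621)/(-270 + 191) = (2*15*(8/129) + 33621)/(-79) = (80/43 + 33621)*(-1/79) = (1445783/43)*(-1/79) = -1445783/3397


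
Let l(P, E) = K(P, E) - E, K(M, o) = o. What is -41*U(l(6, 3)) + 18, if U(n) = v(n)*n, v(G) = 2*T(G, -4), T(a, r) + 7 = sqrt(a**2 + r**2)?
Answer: 18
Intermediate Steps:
T(a, r) = -7 + sqrt(a**2 + r**2)
l(P, E) = 0 (l(P, E) = E - E = 0)
v(G) = -14 + 2*sqrt(16 + G**2) (v(G) = 2*(-7 + sqrt(G**2 + (-4)**2)) = 2*(-7 + sqrt(G**2 + 16)) = 2*(-7 + sqrt(16 + G**2)) = -14 + 2*sqrt(16 + G**2))
U(n) = n*(-14 + 2*sqrt(16 + n**2)) (U(n) = (-14 + 2*sqrt(16 + n**2))*n = n*(-14 + 2*sqrt(16 + n**2)))
-41*U(l(6, 3)) + 18 = -82*0*(-7 + sqrt(16 + 0**2)) + 18 = -82*0*(-7 + sqrt(16 + 0)) + 18 = -82*0*(-7 + sqrt(16)) + 18 = -82*0*(-7 + 4) + 18 = -82*0*(-3) + 18 = -41*0 + 18 = 0 + 18 = 18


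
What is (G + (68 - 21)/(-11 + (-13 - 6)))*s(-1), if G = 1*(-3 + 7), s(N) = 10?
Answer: 73/3 ≈ 24.333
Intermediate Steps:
G = 4 (G = 1*4 = 4)
(G + (68 - 21)/(-11 + (-13 - 6)))*s(-1) = (4 + (68 - 21)/(-11 + (-13 - 6)))*10 = (4 + 47/(-11 - 19))*10 = (4 + 47/(-30))*10 = (4 + 47*(-1/30))*10 = (4 - 47/30)*10 = (73/30)*10 = 73/3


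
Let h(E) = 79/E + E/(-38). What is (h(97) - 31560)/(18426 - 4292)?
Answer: -116336567/52097924 ≈ -2.2330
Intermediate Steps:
h(E) = 79/E - E/38 (h(E) = 79/E + E*(-1/38) = 79/E - E/38)
(h(97) - 31560)/(18426 - 4292) = ((79/97 - 1/38*97) - 31560)/(18426 - 4292) = ((79*(1/97) - 97/38) - 31560)/14134 = ((79/97 - 97/38) - 31560)*(1/14134) = (-6407/3686 - 31560)*(1/14134) = -116336567/3686*1/14134 = -116336567/52097924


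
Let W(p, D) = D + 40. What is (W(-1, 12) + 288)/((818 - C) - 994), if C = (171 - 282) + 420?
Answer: -68/97 ≈ -0.70103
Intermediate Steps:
W(p, D) = 40 + D
C = 309 (C = -111 + 420 = 309)
(W(-1, 12) + 288)/((818 - C) - 994) = ((40 + 12) + 288)/((818 - 1*309) - 994) = (52 + 288)/((818 - 309) - 994) = 340/(509 - 994) = 340/(-485) = 340*(-1/485) = -68/97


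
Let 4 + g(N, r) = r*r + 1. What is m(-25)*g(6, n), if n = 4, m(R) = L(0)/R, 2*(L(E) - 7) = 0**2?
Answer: -91/25 ≈ -3.6400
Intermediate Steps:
L(E) = 7 (L(E) = 7 + (1/2)*0**2 = 7 + (1/2)*0 = 7 + 0 = 7)
m(R) = 7/R
g(N, r) = -3 + r**2 (g(N, r) = -4 + (r*r + 1) = -4 + (r**2 + 1) = -4 + (1 + r**2) = -3 + r**2)
m(-25)*g(6, n) = (7/(-25))*(-3 + 4**2) = (7*(-1/25))*(-3 + 16) = -7/25*13 = -91/25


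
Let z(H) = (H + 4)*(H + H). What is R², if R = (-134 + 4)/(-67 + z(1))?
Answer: 16900/3249 ≈ 5.2016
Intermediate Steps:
z(H) = 2*H*(4 + H) (z(H) = (4 + H)*(2*H) = 2*H*(4 + H))
R = 130/57 (R = (-134 + 4)/(-67 + 2*1*(4 + 1)) = -130/(-67 + 2*1*5) = -130/(-67 + 10) = -130/(-57) = -130*(-1/57) = 130/57 ≈ 2.2807)
R² = (130/57)² = 16900/3249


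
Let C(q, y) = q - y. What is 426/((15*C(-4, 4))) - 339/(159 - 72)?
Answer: -4319/580 ≈ -7.4465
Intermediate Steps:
426/((15*C(-4, 4))) - 339/(159 - 72) = 426/((15*(-4 - 1*4))) - 339/(159 - 72) = 426/((15*(-4 - 4))) - 339/87 = 426/((15*(-8))) - 339*1/87 = 426/(-120) - 113/29 = 426*(-1/120) - 113/29 = -71/20 - 113/29 = -4319/580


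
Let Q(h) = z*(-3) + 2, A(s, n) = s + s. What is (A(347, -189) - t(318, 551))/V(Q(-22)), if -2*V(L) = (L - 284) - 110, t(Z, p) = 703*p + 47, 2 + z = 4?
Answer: -386706/199 ≈ -1943.2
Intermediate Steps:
z = 2 (z = -2 + 4 = 2)
t(Z, p) = 47 + 703*p
A(s, n) = 2*s
Q(h) = -4 (Q(h) = 2*(-3) + 2 = -6 + 2 = -4)
V(L) = 197 - L/2 (V(L) = -((L - 284) - 110)/2 = -((-284 + L) - 110)/2 = -(-394 + L)/2 = 197 - L/2)
(A(347, -189) - t(318, 551))/V(Q(-22)) = (2*347 - (47 + 703*551))/(197 - ½*(-4)) = (694 - (47 + 387353))/(197 + 2) = (694 - 1*387400)/199 = (694 - 387400)*(1/199) = -386706*1/199 = -386706/199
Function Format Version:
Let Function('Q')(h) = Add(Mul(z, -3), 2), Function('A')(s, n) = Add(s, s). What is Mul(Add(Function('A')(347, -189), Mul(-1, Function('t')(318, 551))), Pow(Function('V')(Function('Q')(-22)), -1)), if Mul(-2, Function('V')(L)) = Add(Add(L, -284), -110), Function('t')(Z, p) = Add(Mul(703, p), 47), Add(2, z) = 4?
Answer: Rational(-386706, 199) ≈ -1943.2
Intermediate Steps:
z = 2 (z = Add(-2, 4) = 2)
Function('t')(Z, p) = Add(47, Mul(703, p))
Function('A')(s, n) = Mul(2, s)
Function('Q')(h) = -4 (Function('Q')(h) = Add(Mul(2, -3), 2) = Add(-6, 2) = -4)
Function('V')(L) = Add(197, Mul(Rational(-1, 2), L)) (Function('V')(L) = Mul(Rational(-1, 2), Add(Add(L, -284), -110)) = Mul(Rational(-1, 2), Add(Add(-284, L), -110)) = Mul(Rational(-1, 2), Add(-394, L)) = Add(197, Mul(Rational(-1, 2), L)))
Mul(Add(Function('A')(347, -189), Mul(-1, Function('t')(318, 551))), Pow(Function('V')(Function('Q')(-22)), -1)) = Mul(Add(Mul(2, 347), Mul(-1, Add(47, Mul(703, 551)))), Pow(Add(197, Mul(Rational(-1, 2), -4)), -1)) = Mul(Add(694, Mul(-1, Add(47, 387353))), Pow(Add(197, 2), -1)) = Mul(Add(694, Mul(-1, 387400)), Pow(199, -1)) = Mul(Add(694, -387400), Rational(1, 199)) = Mul(-386706, Rational(1, 199)) = Rational(-386706, 199)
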